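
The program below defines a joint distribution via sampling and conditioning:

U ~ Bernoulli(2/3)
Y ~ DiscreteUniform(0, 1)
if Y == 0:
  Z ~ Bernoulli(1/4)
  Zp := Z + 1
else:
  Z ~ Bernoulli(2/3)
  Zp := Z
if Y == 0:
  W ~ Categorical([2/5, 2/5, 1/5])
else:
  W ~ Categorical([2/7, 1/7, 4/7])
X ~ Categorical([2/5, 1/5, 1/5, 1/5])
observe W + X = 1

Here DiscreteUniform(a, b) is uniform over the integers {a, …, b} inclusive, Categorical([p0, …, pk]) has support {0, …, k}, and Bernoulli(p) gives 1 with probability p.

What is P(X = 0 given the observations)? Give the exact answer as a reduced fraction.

Enumerate traces; 16 have nonzero weight after conditioning:
  (U=0, Y=0, Z=0, W=0, X=1) weight 1/100
  (U=0, Y=0, Z=0, W=1, X=0) weight 1/50
  (U=0, Y=0, Z=1, W=0, X=1) weight 1/300
  (U=0, Y=0, Z=1, W=1, X=0) weight 1/150
  (U=0, Y=1, Z=0, W=0, X=1) weight 1/315
  (U=0, Y=1, Z=0, W=1, X=0) weight 1/315
  (U=0, Y=1, Z=1, W=0, X=1) weight 2/315
  (U=0, Y=1, Z=1, W=1, X=0) weight 2/315
  … 8 more
Group by X:
  weight(X=0) = 19/175
  weight(X=1) = 12/175
Total weight = 19/175 + 12/175 = 31/175
P(X=0 | obs) = 19/175 / 31/175 = 19/31
P(X=1 | obs) = 12/175 / 31/175 = 12/31

P(X = 0 | obs) = 19/31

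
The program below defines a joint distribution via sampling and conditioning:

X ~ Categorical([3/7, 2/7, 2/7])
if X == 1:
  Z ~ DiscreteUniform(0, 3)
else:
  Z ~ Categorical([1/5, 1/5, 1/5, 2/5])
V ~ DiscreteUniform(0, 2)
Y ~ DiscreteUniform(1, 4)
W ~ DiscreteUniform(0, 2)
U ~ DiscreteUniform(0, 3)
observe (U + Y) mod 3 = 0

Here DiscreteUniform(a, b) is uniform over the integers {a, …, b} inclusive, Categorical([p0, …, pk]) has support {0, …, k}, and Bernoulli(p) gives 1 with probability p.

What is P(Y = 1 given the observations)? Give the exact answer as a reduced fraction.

Enumerate traces; 540 have nonzero weight after conditioning:
  (X=0, Z=0, V=0, Y=1, W=0, U=2) weight 1/1680
  (X=0, Z=0, V=0, Y=1, W=1, U=2) weight 1/1680
  (X=0, Z=0, V=0, Y=1, W=2, U=2) weight 1/1680
  (X=0, Z=0, V=0, Y=2, W=0, U=1) weight 1/1680
  (X=0, Z=0, V=0, Y=2, W=1, U=1) weight 1/1680
  (X=0, Z=0, V=0, Y=2, W=2, U=1) weight 1/1680
  (X=0, Z=0, V=0, Y=3, W=0, U=0) weight 1/1680
  (X=0, Z=0, V=0, Y=3, W=0, U=3) weight 1/1680
  (X=0, Z=0, V=0, Y=4, W=0, U=2) weight 1/1680
  … 531 more
Group by Y:
  weight(Y=1) = 1/16
  weight(Y=2) = 1/16
  weight(Y=3) = 1/8
  weight(Y=4) = 1/16
Total weight = 1/16 + 1/16 + 1/8 + 1/16 = 5/16
P(Y=1 | obs) = 1/16 / 5/16 = 1/5
P(Y=2 | obs) = 1/16 / 5/16 = 1/5
P(Y=3 | obs) = 1/8 / 5/16 = 2/5
P(Y=4 | obs) = 1/16 / 5/16 = 1/5

P(Y = 1 | obs) = 1/5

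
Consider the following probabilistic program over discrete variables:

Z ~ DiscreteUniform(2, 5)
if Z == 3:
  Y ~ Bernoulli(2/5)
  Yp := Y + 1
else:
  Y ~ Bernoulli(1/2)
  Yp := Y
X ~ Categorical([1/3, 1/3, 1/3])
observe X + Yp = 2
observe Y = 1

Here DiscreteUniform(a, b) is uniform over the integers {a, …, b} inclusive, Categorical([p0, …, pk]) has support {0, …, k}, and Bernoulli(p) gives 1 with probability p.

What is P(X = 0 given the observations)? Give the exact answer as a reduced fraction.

P(X = 0 | obs) = 4/19

Enumerate traces; 4 have nonzero weight after conditioning:
  (Z=2, Y=1, X=1) weight 1/24
  (Z=3, Y=1, X=0) weight 1/30
  (Z=4, Y=1, X=1) weight 1/24
  (Z=5, Y=1, X=1) weight 1/24
Group by X:
  weight(X=0) = 1/30
  weight(X=1) = 1/8
Total weight = 1/30 + 1/8 = 19/120
P(X=0 | obs) = 1/30 / 19/120 = 4/19
P(X=1 | obs) = 1/8 / 19/120 = 15/19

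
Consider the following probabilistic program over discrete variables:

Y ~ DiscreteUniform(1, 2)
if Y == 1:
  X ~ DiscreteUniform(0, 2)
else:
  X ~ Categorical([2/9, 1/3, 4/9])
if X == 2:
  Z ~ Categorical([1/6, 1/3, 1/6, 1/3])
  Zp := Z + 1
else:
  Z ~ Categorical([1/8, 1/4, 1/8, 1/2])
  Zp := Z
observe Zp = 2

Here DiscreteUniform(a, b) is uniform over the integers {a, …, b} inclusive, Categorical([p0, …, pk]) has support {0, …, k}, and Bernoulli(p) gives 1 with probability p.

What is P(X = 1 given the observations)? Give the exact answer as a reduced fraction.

Enumerate traces; 6 have nonzero weight after conditioning:
  (Y=1, X=0, Z=2) weight 1/48
  (Y=1, X=1, Z=2) weight 1/48
  (Y=1, X=2, Z=1) weight 1/18
  (Y=2, X=0, Z=2) weight 1/72
  (Y=2, X=1, Z=2) weight 1/48
  (Y=2, X=2, Z=1) weight 2/27
Group by X:
  weight(X=0) = 5/144
  weight(X=1) = 1/24
  weight(X=2) = 7/54
Total weight = 5/144 + 1/24 + 7/54 = 89/432
P(X=0 | obs) = 5/144 / 89/432 = 15/89
P(X=1 | obs) = 1/24 / 89/432 = 18/89
P(X=2 | obs) = 7/54 / 89/432 = 56/89

P(X = 1 | obs) = 18/89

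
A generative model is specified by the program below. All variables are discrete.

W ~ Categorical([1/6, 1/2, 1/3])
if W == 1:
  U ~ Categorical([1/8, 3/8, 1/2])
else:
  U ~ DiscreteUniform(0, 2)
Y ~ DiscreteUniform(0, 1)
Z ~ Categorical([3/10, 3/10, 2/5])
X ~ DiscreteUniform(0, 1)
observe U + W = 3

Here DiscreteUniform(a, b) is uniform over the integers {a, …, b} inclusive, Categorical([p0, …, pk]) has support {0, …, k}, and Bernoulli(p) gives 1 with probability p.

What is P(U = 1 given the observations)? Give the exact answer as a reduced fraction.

P(U = 1 | obs) = 4/13

Enumerate traces; 24 have nonzero weight after conditioning:
  (W=1, U=2, Y=0, Z=0, X=0) weight 3/160
  (W=1, U=2, Y=0, Z=0, X=1) weight 3/160
  (W=1, U=2, Y=0, Z=1, X=0) weight 3/160
  (W=1, U=2, Y=0, Z=1, X=1) weight 3/160
  (W=1, U=2, Y=0, Z=2, X=0) weight 1/40
  (W=1, U=2, Y=0, Z=2, X=1) weight 1/40
  (W=1, U=2, Y=1, Z=0, X=0) weight 3/160
  (W=1, U=2, Y=1, Z=0, X=1) weight 3/160
  (W=2, U=1, Y=0, Z=0, X=0) weight 1/120
  … 15 more
Group by U:
  weight(U=1) = 1/9
  weight(U=2) = 1/4
Total weight = 1/9 + 1/4 = 13/36
P(U=1 | obs) = 1/9 / 13/36 = 4/13
P(U=2 | obs) = 1/4 / 13/36 = 9/13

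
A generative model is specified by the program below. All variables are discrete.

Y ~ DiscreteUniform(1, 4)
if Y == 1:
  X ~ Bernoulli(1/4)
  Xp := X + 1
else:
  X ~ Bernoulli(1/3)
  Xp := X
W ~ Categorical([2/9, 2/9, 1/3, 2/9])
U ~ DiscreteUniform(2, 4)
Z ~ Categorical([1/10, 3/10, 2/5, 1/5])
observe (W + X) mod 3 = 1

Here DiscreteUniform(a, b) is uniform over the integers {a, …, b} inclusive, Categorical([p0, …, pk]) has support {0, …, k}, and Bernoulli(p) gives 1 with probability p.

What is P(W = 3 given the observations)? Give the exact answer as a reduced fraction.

P(W = 3 | obs) = 5/21

Enumerate traces; 144 have nonzero weight after conditioning:
  (Y=1, X=0, W=1, U=2, Z=0) weight 1/720
  (Y=1, X=0, W=1, U=2, Z=1) weight 1/240
  (Y=1, X=0, W=1, U=2, Z=2) weight 1/180
  (Y=1, X=0, W=1, U=2, Z=3) weight 1/360
  (Y=1, X=0, W=1, U=3, Z=0) weight 1/720
  (Y=1, X=0, W=1, U=3, Z=1) weight 1/240
  (Y=1, X=0, W=1, U=3, Z=2) weight 1/180
  (Y=1, X=0, W=1, U=3, Z=3) weight 1/360
  (Y=1, X=1, W=0, U=2, Z=0) weight 1/2160
  (Y=1, X=1, W=3, U=2, Z=0) weight 1/2160
  … 134 more
Group by W:
  weight(W=0) = 5/72
  weight(W=1) = 11/72
  weight(W=3) = 5/72
Total weight = 5/72 + 11/72 + 5/72 = 7/24
P(W=0 | obs) = 5/72 / 7/24 = 5/21
P(W=1 | obs) = 11/72 / 7/24 = 11/21
P(W=3 | obs) = 5/72 / 7/24 = 5/21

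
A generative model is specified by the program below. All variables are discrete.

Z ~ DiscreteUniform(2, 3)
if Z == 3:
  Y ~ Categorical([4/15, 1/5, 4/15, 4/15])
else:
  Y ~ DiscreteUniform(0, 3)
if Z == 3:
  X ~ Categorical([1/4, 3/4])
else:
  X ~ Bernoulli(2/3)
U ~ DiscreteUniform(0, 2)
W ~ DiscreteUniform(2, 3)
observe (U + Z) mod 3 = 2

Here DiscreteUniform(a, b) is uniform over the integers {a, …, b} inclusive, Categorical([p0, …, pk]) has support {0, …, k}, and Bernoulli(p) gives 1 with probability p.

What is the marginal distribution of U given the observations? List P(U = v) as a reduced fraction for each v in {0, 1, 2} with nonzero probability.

Enumerate traces; 32 have nonzero weight after conditioning:
  (Z=2, Y=0, X=0, U=0, W=2) weight 1/144
  (Z=2, Y=0, X=0, U=0, W=3) weight 1/144
  (Z=2, Y=0, X=1, U=0, W=2) weight 1/72
  (Z=2, Y=0, X=1, U=0, W=3) weight 1/72
  (Z=2, Y=1, X=0, U=0, W=2) weight 1/144
  (Z=2, Y=1, X=0, U=0, W=3) weight 1/144
  (Z=2, Y=1, X=1, U=0, W=2) weight 1/72
  (Z=2, Y=1, X=1, U=0, W=3) weight 1/72
  (Z=3, Y=0, X=0, U=2, W=2) weight 1/180
  … 23 more
Group by U:
  weight(U=0) = 1/6
  weight(U=2) = 1/6
Total weight = 1/6 + 1/6 = 1/3
P(U=0 | obs) = 1/6 / 1/3 = 1/2
P(U=2 | obs) = 1/6 / 1/3 = 1/2

P(U=0) = 1/2, P(U=2) = 1/2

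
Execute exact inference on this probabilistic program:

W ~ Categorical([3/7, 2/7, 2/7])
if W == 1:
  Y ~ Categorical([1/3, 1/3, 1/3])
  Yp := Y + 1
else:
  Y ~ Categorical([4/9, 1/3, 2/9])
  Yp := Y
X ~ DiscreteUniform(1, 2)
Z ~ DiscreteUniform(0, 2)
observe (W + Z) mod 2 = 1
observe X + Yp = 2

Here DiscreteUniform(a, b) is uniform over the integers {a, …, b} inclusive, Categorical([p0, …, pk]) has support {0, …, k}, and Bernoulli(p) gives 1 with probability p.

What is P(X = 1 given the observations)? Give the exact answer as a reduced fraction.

Enumerate traces; 6 have nonzero weight after conditioning:
  (W=0, Y=0, X=2, Z=1) weight 2/63
  (W=0, Y=1, X=1, Z=1) weight 1/42
  (W=1, Y=0, X=1, Z=0) weight 1/63
  (W=1, Y=0, X=1, Z=2) weight 1/63
  (W=2, Y=0, X=2, Z=1) weight 4/189
  (W=2, Y=1, X=1, Z=1) weight 1/63
Group by X:
  weight(X=1) = 1/14
  weight(X=2) = 10/189
Total weight = 1/14 + 10/189 = 47/378
P(X=1 | obs) = 1/14 / 47/378 = 27/47
P(X=2 | obs) = 10/189 / 47/378 = 20/47

P(X = 1 | obs) = 27/47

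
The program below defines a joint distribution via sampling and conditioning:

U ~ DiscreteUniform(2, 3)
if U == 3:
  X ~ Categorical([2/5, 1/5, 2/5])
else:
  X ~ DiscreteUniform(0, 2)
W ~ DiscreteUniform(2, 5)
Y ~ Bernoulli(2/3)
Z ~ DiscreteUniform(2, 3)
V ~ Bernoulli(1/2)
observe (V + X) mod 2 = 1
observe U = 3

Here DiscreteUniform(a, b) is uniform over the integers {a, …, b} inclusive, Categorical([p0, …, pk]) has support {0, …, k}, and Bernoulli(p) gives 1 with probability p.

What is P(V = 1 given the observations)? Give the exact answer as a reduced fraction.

P(V = 1 | obs) = 4/5

Enumerate traces; 48 have nonzero weight after conditioning:
  (U=3, X=0, W=2, Y=0, Z=2, V=1) weight 1/240
  (U=3, X=0, W=2, Y=0, Z=3, V=1) weight 1/240
  (U=3, X=0, W=2, Y=1, Z=2, V=1) weight 1/120
  (U=3, X=0, W=2, Y=1, Z=3, V=1) weight 1/120
  (U=3, X=0, W=3, Y=0, Z=2, V=1) weight 1/240
  (U=3, X=0, W=3, Y=0, Z=3, V=1) weight 1/240
  (U=3, X=0, W=3, Y=1, Z=2, V=1) weight 1/120
  (U=3, X=0, W=3, Y=1, Z=3, V=1) weight 1/120
  (U=3, X=1, W=2, Y=0, Z=2, V=0) weight 1/480
  … 39 more
Group by V:
  weight(V=0) = 1/20
  weight(V=1) = 1/5
Total weight = 1/20 + 1/5 = 1/4
P(V=0 | obs) = 1/20 / 1/4 = 1/5
P(V=1 | obs) = 1/5 / 1/4 = 4/5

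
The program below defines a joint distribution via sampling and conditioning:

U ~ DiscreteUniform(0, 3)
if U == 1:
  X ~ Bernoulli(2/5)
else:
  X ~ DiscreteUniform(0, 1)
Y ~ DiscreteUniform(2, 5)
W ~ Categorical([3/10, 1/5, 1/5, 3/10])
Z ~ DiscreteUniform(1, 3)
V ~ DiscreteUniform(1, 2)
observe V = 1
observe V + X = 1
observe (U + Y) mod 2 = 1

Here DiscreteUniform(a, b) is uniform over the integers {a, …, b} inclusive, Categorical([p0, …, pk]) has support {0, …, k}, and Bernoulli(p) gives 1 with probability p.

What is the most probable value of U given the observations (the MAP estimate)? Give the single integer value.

Enumerate traces; 96 have nonzero weight after conditioning:
  (U=0, X=0, Y=3, W=0, Z=1, V=1) weight 1/640
  (U=0, X=0, Y=3, W=0, Z=2, V=1) weight 1/640
  (U=0, X=0, Y=3, W=0, Z=3, V=1) weight 1/640
  (U=0, X=0, Y=3, W=1, Z=1, V=1) weight 1/960
  (U=0, X=0, Y=3, W=1, Z=2, V=1) weight 1/960
  (U=0, X=0, Y=3, W=1, Z=3, V=1) weight 1/960
  (U=0, X=0, Y=3, W=2, Z=1, V=1) weight 1/960
  (U=0, X=0, Y=3, W=2, Z=2, V=1) weight 1/960
  (U=1, X=0, Y=2, W=0, Z=1, V=1) weight 3/1600
  (U=2, X=0, Y=3, W=0, Z=1, V=1) weight 1/640
  … 86 more
Group by U:
  weight(U=0) = 1/32
  weight(U=1) = 3/80
  weight(U=2) = 1/32
  weight(U=3) = 1/32
Total weight = 1/32 + 3/80 + 1/32 + 1/32 = 21/160
P(U=0 | obs) = 1/32 / 21/160 = 5/21
P(U=1 | obs) = 3/80 / 21/160 = 2/7
P(U=2 | obs) = 1/32 / 21/160 = 5/21
P(U=3 | obs) = 1/32 / 21/160 = 5/21
argmax = 1

argmax_v P(U = v | obs) = 1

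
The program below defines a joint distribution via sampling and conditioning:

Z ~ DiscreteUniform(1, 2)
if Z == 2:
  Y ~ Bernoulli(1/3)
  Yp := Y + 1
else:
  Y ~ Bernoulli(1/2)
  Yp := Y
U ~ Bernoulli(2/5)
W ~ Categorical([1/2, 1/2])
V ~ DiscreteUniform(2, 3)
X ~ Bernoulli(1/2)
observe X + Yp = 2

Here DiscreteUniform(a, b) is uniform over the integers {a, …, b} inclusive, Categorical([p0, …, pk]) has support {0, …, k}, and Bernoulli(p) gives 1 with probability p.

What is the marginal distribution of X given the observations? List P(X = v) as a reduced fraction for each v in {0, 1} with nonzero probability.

Enumerate traces; 24 have nonzero weight after conditioning:
  (Z=1, Y=1, U=0, W=0, V=2, X=1) weight 3/160
  (Z=1, Y=1, U=0, W=0, V=3, X=1) weight 3/160
  (Z=1, Y=1, U=0, W=1, V=2, X=1) weight 3/160
  (Z=1, Y=1, U=0, W=1, V=3, X=1) weight 3/160
  (Z=1, Y=1, U=1, W=0, V=2, X=1) weight 1/80
  (Z=1, Y=1, U=1, W=0, V=3, X=1) weight 1/80
  (Z=1, Y=1, U=1, W=1, V=2, X=1) weight 1/80
  (Z=1, Y=1, U=1, W=1, V=3, X=1) weight 1/80
  (Z=2, Y=1, U=0, W=0, V=2, X=0) weight 1/80
  … 15 more
Group by X:
  weight(X=0) = 1/12
  weight(X=1) = 7/24
Total weight = 1/12 + 7/24 = 3/8
P(X=0 | obs) = 1/12 / 3/8 = 2/9
P(X=1 | obs) = 7/24 / 3/8 = 7/9

P(X=0) = 2/9, P(X=1) = 7/9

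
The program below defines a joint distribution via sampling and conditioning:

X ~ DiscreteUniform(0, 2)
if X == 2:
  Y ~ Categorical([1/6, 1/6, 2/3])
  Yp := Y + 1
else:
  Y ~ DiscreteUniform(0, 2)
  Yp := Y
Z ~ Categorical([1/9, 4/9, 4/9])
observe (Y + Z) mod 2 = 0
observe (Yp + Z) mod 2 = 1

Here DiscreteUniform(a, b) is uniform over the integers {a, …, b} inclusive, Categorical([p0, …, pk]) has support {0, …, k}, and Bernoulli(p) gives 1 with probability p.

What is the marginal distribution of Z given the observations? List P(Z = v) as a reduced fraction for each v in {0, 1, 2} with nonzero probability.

Enumerate traces; 5 have nonzero weight after conditioning:
  (X=2, Y=0, Z=0) weight 1/162
  (X=2, Y=0, Z=2) weight 2/81
  (X=2, Y=1, Z=1) weight 2/81
  (X=2, Y=2, Z=0) weight 2/81
  (X=2, Y=2, Z=2) weight 8/81
Group by Z:
  weight(Z=0) = 5/162
  weight(Z=1) = 2/81
  weight(Z=2) = 10/81
Total weight = 5/162 + 2/81 + 10/81 = 29/162
P(Z=0 | obs) = 5/162 / 29/162 = 5/29
P(Z=1 | obs) = 2/81 / 29/162 = 4/29
P(Z=2 | obs) = 10/81 / 29/162 = 20/29

P(Z=0) = 5/29, P(Z=1) = 4/29, P(Z=2) = 20/29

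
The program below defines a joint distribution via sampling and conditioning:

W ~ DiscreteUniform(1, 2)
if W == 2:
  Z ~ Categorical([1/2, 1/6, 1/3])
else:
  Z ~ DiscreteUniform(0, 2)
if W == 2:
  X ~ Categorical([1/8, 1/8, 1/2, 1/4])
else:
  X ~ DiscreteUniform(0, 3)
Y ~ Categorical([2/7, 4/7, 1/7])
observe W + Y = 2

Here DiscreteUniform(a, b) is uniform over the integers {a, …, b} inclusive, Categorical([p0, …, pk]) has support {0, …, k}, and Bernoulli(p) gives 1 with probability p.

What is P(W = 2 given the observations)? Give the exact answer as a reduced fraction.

P(W = 2 | obs) = 1/3

Enumerate traces; 24 have nonzero weight after conditioning:
  (W=1, Z=0, X=0, Y=1) weight 1/42
  (W=1, Z=0, X=1, Y=1) weight 1/42
  (W=1, Z=0, X=2, Y=1) weight 1/42
  (W=1, Z=0, X=3, Y=1) weight 1/42
  (W=1, Z=1, X=0, Y=1) weight 1/42
  (W=1, Z=1, X=1, Y=1) weight 1/42
  (W=1, Z=1, X=2, Y=1) weight 1/42
  (W=1, Z=1, X=3, Y=1) weight 1/42
  (W=2, Z=0, X=0, Y=0) weight 1/112
  … 15 more
Group by W:
  weight(W=1) = 2/7
  weight(W=2) = 1/7
Total weight = 2/7 + 1/7 = 3/7
P(W=1 | obs) = 2/7 / 3/7 = 2/3
P(W=2 | obs) = 1/7 / 3/7 = 1/3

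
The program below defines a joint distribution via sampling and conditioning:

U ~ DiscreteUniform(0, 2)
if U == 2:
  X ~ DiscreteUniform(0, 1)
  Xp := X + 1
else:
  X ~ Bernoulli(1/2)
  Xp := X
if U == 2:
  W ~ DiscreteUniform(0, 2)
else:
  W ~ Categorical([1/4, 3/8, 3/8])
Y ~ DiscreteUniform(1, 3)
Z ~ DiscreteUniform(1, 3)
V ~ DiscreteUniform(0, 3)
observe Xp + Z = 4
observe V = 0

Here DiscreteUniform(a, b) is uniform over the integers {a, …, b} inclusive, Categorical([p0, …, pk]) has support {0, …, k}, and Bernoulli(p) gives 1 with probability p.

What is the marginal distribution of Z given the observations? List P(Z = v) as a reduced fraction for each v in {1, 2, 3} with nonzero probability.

Enumerate traces; 36 have nonzero weight after conditioning:
  (U=0, X=1, W=0, Y=1, Z=3, V=0) weight 1/864
  (U=0, X=1, W=0, Y=2, Z=3, V=0) weight 1/864
  (U=0, X=1, W=0, Y=3, Z=3, V=0) weight 1/864
  (U=0, X=1, W=1, Y=1, Z=3, V=0) weight 1/576
  (U=0, X=1, W=1, Y=2, Z=3, V=0) weight 1/576
  (U=0, X=1, W=1, Y=3, Z=3, V=0) weight 1/576
  (U=0, X=1, W=2, Y=1, Z=3, V=0) weight 1/576
  (U=0, X=1, W=2, Y=2, Z=3, V=0) weight 1/576
  (U=2, X=1, W=0, Y=1, Z=2, V=0) weight 1/648
  … 27 more
Group by Z:
  weight(Z=2) = 1/72
  weight(Z=3) = 1/24
Total weight = 1/72 + 1/24 = 1/18
P(Z=2 | obs) = 1/72 / 1/18 = 1/4
P(Z=3 | obs) = 1/24 / 1/18 = 3/4

P(Z=2) = 1/4, P(Z=3) = 3/4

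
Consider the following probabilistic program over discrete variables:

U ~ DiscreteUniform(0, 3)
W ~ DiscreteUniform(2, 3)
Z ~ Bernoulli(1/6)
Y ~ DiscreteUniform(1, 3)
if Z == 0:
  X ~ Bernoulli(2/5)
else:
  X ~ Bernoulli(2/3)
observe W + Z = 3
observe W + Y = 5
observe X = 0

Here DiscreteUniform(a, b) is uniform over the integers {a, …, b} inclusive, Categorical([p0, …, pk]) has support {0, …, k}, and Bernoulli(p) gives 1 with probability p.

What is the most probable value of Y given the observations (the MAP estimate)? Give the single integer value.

Enumerate traces; 8 have nonzero weight after conditioning:
  (U=0, W=2, Z=1, Y=3, X=0) weight 1/432
  (U=0, W=3, Z=0, Y=2, X=0) weight 1/48
  (U=1, W=2, Z=1, Y=3, X=0) weight 1/432
  (U=1, W=3, Z=0, Y=2, X=0) weight 1/48
  (U=2, W=2, Z=1, Y=3, X=0) weight 1/432
  (U=2, W=3, Z=0, Y=2, X=0) weight 1/48
  (U=3, W=2, Z=1, Y=3, X=0) weight 1/432
  (U=3, W=3, Z=0, Y=2, X=0) weight 1/48
Group by Y:
  weight(Y=2) = 1/12
  weight(Y=3) = 1/108
Total weight = 1/12 + 1/108 = 5/54
P(Y=2 | obs) = 1/12 / 5/54 = 9/10
P(Y=3 | obs) = 1/108 / 5/54 = 1/10
argmax = 2

argmax_v P(Y = v | obs) = 2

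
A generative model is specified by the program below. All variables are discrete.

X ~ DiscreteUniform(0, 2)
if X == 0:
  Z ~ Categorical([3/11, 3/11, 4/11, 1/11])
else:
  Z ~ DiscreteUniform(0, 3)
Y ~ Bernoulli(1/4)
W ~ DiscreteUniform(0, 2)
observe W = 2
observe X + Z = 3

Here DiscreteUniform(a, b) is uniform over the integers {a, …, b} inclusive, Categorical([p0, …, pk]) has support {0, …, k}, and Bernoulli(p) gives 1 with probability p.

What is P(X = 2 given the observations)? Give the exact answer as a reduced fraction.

P(X = 2 | obs) = 11/26

Enumerate traces; 6 have nonzero weight after conditioning:
  (X=0, Z=3, Y=0, W=2) weight 1/132
  (X=0, Z=3, Y=1, W=2) weight 1/396
  (X=1, Z=2, Y=0, W=2) weight 1/48
  (X=1, Z=2, Y=1, W=2) weight 1/144
  (X=2, Z=1, Y=0, W=2) weight 1/48
  (X=2, Z=1, Y=1, W=2) weight 1/144
Group by X:
  weight(X=0) = 1/99
  weight(X=1) = 1/36
  weight(X=2) = 1/36
Total weight = 1/99 + 1/36 + 1/36 = 13/198
P(X=0 | obs) = 1/99 / 13/198 = 2/13
P(X=1 | obs) = 1/36 / 13/198 = 11/26
P(X=2 | obs) = 1/36 / 13/198 = 11/26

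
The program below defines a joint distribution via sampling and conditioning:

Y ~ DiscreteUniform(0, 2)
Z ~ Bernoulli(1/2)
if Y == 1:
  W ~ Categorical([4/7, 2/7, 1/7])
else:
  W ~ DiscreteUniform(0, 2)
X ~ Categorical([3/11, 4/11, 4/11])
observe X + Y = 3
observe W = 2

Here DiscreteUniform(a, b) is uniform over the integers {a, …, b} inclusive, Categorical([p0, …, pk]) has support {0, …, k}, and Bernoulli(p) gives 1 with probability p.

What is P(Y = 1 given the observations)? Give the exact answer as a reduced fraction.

P(Y = 1 | obs) = 3/10

Enumerate traces; 4 have nonzero weight after conditioning:
  (Y=1, Z=0, W=2, X=2) weight 2/231
  (Y=1, Z=1, W=2, X=2) weight 2/231
  (Y=2, Z=0, W=2, X=1) weight 2/99
  (Y=2, Z=1, W=2, X=1) weight 2/99
Group by Y:
  weight(Y=1) = 4/231
  weight(Y=2) = 4/99
Total weight = 4/231 + 4/99 = 40/693
P(Y=1 | obs) = 4/231 / 40/693 = 3/10
P(Y=2 | obs) = 4/99 / 40/693 = 7/10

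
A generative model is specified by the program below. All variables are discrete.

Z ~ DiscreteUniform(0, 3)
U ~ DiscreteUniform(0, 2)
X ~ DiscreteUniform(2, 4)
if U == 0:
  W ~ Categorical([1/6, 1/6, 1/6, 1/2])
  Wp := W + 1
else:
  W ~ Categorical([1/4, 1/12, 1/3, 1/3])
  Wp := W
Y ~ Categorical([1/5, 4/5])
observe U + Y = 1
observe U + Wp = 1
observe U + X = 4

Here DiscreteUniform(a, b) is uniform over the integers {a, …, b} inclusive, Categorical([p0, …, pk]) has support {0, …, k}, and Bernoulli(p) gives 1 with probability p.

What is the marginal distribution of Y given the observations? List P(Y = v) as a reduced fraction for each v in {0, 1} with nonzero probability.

Enumerate traces; 8 have nonzero weight after conditioning:
  (Z=0, U=0, X=4, W=0, Y=1) weight 1/270
  (Z=0, U=1, X=3, W=0, Y=0) weight 1/720
  (Z=1, U=0, X=4, W=0, Y=1) weight 1/270
  (Z=1, U=1, X=3, W=0, Y=0) weight 1/720
  (Z=2, U=0, X=4, W=0, Y=1) weight 1/270
  (Z=2, U=1, X=3, W=0, Y=0) weight 1/720
  (Z=3, U=0, X=4, W=0, Y=1) weight 1/270
  (Z=3, U=1, X=3, W=0, Y=0) weight 1/720
Group by Y:
  weight(Y=0) = 1/180
  weight(Y=1) = 2/135
Total weight = 1/180 + 2/135 = 11/540
P(Y=0 | obs) = 1/180 / 11/540 = 3/11
P(Y=1 | obs) = 2/135 / 11/540 = 8/11

P(Y=0) = 3/11, P(Y=1) = 8/11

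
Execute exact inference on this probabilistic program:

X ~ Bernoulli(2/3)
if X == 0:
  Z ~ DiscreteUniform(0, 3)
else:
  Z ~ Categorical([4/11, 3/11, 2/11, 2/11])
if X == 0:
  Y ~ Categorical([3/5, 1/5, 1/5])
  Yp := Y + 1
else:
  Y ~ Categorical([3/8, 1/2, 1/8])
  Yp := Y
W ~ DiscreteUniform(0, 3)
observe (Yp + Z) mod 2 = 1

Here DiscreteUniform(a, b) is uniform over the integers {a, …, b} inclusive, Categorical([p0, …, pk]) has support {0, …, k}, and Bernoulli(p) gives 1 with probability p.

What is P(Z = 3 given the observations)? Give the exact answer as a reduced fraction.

Enumerate traces; 48 have nonzero weight after conditioning:
  (X=0, Z=0, Y=0, W=0) weight 1/80
  (X=0, Z=0, Y=0, W=1) weight 1/80
  (X=0, Z=0, Y=0, W=2) weight 1/80
  (X=0, Z=0, Y=0, W=3) weight 1/80
  (X=0, Z=0, Y=2, W=0) weight 1/240
  (X=0, Z=0, Y=2, W=1) weight 1/240
  (X=0, Z=0, Y=2, W=2) weight 1/240
  (X=0, Z=0, Y=2, W=3) weight 1/240
  (X=0, Z=1, Y=1, W=0) weight 1/240
  (X=0, Z=2, Y=0, W=0) weight 1/80
  … 38 more
Group by Z:
  weight(Z=0) = 31/165
  weight(Z=1) = 71/660
  weight(Z=2) = 7/55
  weight(Z=3) = 17/220
Total weight = 31/165 + 71/660 + 7/55 + 17/220 = 1/2
P(Z=0 | obs) = 31/165 / 1/2 = 62/165
P(Z=1 | obs) = 71/660 / 1/2 = 71/330
P(Z=2 | obs) = 7/55 / 1/2 = 14/55
P(Z=3 | obs) = 17/220 / 1/2 = 17/110

P(Z = 3 | obs) = 17/110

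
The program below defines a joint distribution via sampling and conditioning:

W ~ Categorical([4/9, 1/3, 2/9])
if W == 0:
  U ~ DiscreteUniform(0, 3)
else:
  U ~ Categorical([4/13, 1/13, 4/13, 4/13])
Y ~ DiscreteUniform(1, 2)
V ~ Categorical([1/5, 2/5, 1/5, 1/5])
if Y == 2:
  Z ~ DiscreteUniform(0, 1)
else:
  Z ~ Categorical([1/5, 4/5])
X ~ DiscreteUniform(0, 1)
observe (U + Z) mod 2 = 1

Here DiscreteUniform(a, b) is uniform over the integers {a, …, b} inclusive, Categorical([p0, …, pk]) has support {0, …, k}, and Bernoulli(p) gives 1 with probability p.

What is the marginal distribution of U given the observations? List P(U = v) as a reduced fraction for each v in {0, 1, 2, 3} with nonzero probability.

Enumerate traces; 192 have nonzero weight after conditioning:
  (W=0, U=0, Y=1, V=0, Z=1, X=0) weight 1/225
  (W=0, U=0, Y=1, V=0, Z=1, X=1) weight 1/225
  (W=0, U=0, Y=1, V=1, Z=1, X=0) weight 2/225
  (W=0, U=0, Y=1, V=1, Z=1, X=1) weight 2/225
  (W=0, U=0, Y=1, V=2, Z=1, X=0) weight 1/225
  (W=0, U=0, Y=1, V=2, Z=1, X=1) weight 1/225
  (W=0, U=0, Y=1, V=3, Z=1, X=0) weight 1/225
  (W=0, U=0, Y=1, V=3, Z=1, X=1) weight 1/225
  (W=0, U=1, Y=1, V=0, Z=0, X=0) weight 1/900
  (W=0, U=2, Y=1, V=0, Z=1, X=0) weight 1/225
  … 182 more
Group by U:
  weight(U=0) = 11/60
  weight(U=1) = 7/130
  weight(U=2) = 11/60
  weight(U=3) = 77/780
Total weight = 11/60 + 7/130 + 11/60 + 77/780 = 27/52
P(U=0 | obs) = 11/60 / 27/52 = 143/405
P(U=1 | obs) = 7/130 / 27/52 = 14/135
P(U=2 | obs) = 11/60 / 27/52 = 143/405
P(U=3 | obs) = 77/780 / 27/52 = 77/405

P(U=0) = 143/405, P(U=1) = 14/135, P(U=2) = 143/405, P(U=3) = 77/405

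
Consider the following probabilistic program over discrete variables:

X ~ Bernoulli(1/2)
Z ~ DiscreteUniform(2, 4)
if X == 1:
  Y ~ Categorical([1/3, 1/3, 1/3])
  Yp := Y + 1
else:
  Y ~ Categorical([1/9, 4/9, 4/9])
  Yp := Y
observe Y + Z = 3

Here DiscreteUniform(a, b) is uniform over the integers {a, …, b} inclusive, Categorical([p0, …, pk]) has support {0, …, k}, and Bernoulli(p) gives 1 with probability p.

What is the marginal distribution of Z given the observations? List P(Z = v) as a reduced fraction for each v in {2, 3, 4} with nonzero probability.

P(Z=2) = 7/11, P(Z=3) = 4/11

Enumerate traces; 4 have nonzero weight after conditioning:
  (X=0, Z=2, Y=1) weight 2/27
  (X=0, Z=3, Y=0) weight 1/54
  (X=1, Z=2, Y=1) weight 1/18
  (X=1, Z=3, Y=0) weight 1/18
Group by Z:
  weight(Z=2) = 7/54
  weight(Z=3) = 2/27
Total weight = 7/54 + 2/27 = 11/54
P(Z=2 | obs) = 7/54 / 11/54 = 7/11
P(Z=3 | obs) = 2/27 / 11/54 = 4/11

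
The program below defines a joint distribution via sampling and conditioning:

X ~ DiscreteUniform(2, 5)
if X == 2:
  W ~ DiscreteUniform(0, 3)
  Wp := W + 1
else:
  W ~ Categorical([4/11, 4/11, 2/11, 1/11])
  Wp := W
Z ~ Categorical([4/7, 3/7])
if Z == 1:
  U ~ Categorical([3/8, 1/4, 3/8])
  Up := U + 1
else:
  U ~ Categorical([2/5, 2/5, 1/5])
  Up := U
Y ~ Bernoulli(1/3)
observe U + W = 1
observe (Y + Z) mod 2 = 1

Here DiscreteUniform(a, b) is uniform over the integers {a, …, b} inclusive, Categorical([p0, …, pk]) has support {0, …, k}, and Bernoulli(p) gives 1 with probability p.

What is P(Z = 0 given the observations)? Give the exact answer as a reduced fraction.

P(Z = 0 | obs) = 64/139

Enumerate traces; 16 have nonzero weight after conditioning:
  (X=2, W=0, Z=0, U=1, Y=1) weight 1/210
  (X=2, W=0, Z=1, U=1, Y=0) weight 1/224
  (X=2, W=1, Z=0, U=0, Y=1) weight 1/210
  (X=2, W=1, Z=1, U=0, Y=0) weight 3/448
  (X=3, W=0, Z=0, U=1, Y=1) weight 8/1155
  (X=3, W=0, Z=1, U=1, Y=0) weight 1/154
  (X=3, W=1, Z=0, U=0, Y=1) weight 8/1155
  (X=3, W=1, Z=1, U=0, Y=0) weight 3/308
  … 8 more
Group by Z:
  weight(Z=0) = 59/1155
  weight(Z=1) = 295/4928
Total weight = 59/1155 + 295/4928 = 8201/73920
P(Z=0 | obs) = 59/1155 / 8201/73920 = 64/139
P(Z=1 | obs) = 295/4928 / 8201/73920 = 75/139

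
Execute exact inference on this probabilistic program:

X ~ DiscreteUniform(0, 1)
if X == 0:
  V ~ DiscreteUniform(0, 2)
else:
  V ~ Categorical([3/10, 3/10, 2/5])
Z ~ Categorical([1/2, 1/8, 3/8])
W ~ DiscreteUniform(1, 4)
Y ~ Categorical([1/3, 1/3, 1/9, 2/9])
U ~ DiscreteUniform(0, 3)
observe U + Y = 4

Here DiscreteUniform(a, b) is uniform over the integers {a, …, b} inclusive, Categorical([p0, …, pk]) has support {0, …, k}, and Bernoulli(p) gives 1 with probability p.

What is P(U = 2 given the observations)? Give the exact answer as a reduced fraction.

Enumerate traces; 216 have nonzero weight after conditioning:
  (X=0, V=0, Z=0, W=1, Y=1, U=3) weight 1/576
  (X=0, V=0, Z=0, W=1, Y=2, U=2) weight 1/1728
  (X=0, V=0, Z=0, W=1, Y=3, U=1) weight 1/864
  (X=0, V=0, Z=0, W=2, Y=1, U=3) weight 1/576
  (X=0, V=0, Z=0, W=2, Y=2, U=2) weight 1/1728
  (X=0, V=0, Z=0, W=2, Y=3, U=1) weight 1/864
  (X=0, V=0, Z=0, W=3, Y=1, U=3) weight 1/576
  (X=0, V=0, Z=0, W=3, Y=2, U=2) weight 1/1728
  … 208 more
Group by U:
  weight(U=1) = 1/18
  weight(U=2) = 1/36
  weight(U=3) = 1/12
Total weight = 1/18 + 1/36 + 1/12 = 1/6
P(U=1 | obs) = 1/18 / 1/6 = 1/3
P(U=2 | obs) = 1/36 / 1/6 = 1/6
P(U=3 | obs) = 1/12 / 1/6 = 1/2

P(U = 2 | obs) = 1/6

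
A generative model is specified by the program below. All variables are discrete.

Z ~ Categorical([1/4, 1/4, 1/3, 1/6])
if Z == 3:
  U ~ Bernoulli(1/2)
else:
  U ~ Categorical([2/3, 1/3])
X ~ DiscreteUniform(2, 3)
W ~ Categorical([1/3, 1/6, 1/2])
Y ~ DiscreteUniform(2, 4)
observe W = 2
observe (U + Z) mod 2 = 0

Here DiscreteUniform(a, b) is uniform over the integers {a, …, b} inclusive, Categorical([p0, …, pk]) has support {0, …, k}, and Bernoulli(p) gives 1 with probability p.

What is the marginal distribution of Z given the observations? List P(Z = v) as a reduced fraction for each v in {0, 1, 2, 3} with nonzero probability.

P(Z=0) = 3/10, P(Z=1) = 3/20, P(Z=2) = 2/5, P(Z=3) = 3/20

Enumerate traces; 24 have nonzero weight after conditioning:
  (Z=0, U=0, X=2, W=2, Y=2) weight 1/72
  (Z=0, U=0, X=2, W=2, Y=3) weight 1/72
  (Z=0, U=0, X=2, W=2, Y=4) weight 1/72
  (Z=0, U=0, X=3, W=2, Y=2) weight 1/72
  (Z=0, U=0, X=3, W=2, Y=3) weight 1/72
  (Z=0, U=0, X=3, W=2, Y=4) weight 1/72
  (Z=1, U=1, X=2, W=2, Y=2) weight 1/144
  (Z=1, U=1, X=2, W=2, Y=3) weight 1/144
  (Z=2, U=0, X=2, W=2, Y=2) weight 1/54
  (Z=3, U=1, X=2, W=2, Y=2) weight 1/144
  … 14 more
Group by Z:
  weight(Z=0) = 1/12
  weight(Z=1) = 1/24
  weight(Z=2) = 1/9
  weight(Z=3) = 1/24
Total weight = 1/12 + 1/24 + 1/9 + 1/24 = 5/18
P(Z=0 | obs) = 1/12 / 5/18 = 3/10
P(Z=1 | obs) = 1/24 / 5/18 = 3/20
P(Z=2 | obs) = 1/9 / 5/18 = 2/5
P(Z=3 | obs) = 1/24 / 5/18 = 3/20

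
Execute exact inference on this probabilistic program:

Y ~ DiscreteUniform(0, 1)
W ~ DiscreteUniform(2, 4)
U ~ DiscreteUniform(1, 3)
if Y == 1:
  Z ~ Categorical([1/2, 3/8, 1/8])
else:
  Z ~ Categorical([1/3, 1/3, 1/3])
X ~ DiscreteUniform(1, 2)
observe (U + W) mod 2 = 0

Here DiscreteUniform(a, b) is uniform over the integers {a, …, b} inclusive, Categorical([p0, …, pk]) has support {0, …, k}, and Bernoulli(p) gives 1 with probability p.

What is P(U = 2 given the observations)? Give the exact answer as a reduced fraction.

Enumerate traces; 48 have nonzero weight after conditioning:
  (Y=0, W=2, U=2, Z=0, X=1) weight 1/108
  (Y=0, W=2, U=2, Z=0, X=2) weight 1/108
  (Y=0, W=2, U=2, Z=1, X=1) weight 1/108
  (Y=0, W=2, U=2, Z=1, X=2) weight 1/108
  (Y=0, W=2, U=2, Z=2, X=1) weight 1/108
  (Y=0, W=2, U=2, Z=2, X=2) weight 1/108
  (Y=0, W=3, U=1, Z=0, X=1) weight 1/108
  (Y=0, W=3, U=1, Z=0, X=2) weight 1/108
  (Y=0, W=3, U=3, Z=0, X=1) weight 1/108
  … 39 more
Group by U:
  weight(U=1) = 1/9
  weight(U=2) = 2/9
  weight(U=3) = 1/9
Total weight = 1/9 + 2/9 + 1/9 = 4/9
P(U=1 | obs) = 1/9 / 4/9 = 1/4
P(U=2 | obs) = 2/9 / 4/9 = 1/2
P(U=3 | obs) = 1/9 / 4/9 = 1/4

P(U = 2 | obs) = 1/2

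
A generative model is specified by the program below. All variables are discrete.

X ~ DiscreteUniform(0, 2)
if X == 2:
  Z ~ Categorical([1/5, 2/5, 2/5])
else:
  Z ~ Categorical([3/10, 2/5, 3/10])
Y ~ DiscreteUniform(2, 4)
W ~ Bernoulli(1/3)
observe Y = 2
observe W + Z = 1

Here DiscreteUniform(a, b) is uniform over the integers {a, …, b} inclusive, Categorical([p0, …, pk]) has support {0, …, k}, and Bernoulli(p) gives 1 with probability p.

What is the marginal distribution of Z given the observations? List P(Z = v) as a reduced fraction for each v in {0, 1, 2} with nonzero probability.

Enumerate traces; 6 have nonzero weight after conditioning:
  (X=0, Z=0, Y=2, W=1) weight 1/90
  (X=0, Z=1, Y=2, W=0) weight 4/135
  (X=1, Z=0, Y=2, W=1) weight 1/90
  (X=1, Z=1, Y=2, W=0) weight 4/135
  (X=2, Z=0, Y=2, W=1) weight 1/135
  (X=2, Z=1, Y=2, W=0) weight 4/135
Group by Z:
  weight(Z=0) = 4/135
  weight(Z=1) = 4/45
Total weight = 4/135 + 4/45 = 16/135
P(Z=0 | obs) = 4/135 / 16/135 = 1/4
P(Z=1 | obs) = 4/45 / 16/135 = 3/4

P(Z=0) = 1/4, P(Z=1) = 3/4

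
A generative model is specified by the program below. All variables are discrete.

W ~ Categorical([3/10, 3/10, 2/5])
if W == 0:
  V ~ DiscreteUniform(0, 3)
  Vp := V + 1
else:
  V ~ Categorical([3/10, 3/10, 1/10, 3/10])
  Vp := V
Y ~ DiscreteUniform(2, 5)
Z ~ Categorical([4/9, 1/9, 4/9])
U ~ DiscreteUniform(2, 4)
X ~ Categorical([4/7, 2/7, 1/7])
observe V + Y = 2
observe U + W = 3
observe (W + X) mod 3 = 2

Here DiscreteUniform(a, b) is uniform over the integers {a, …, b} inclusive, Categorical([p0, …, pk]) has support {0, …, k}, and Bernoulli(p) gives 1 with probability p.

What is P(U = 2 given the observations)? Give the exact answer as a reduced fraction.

P(U = 2 | obs) = 12/17

Enumerate traces; 6 have nonzero weight after conditioning:
  (W=0, V=0, Y=2, Z=0, U=3, X=2) weight 1/2520
  (W=0, V=0, Y=2, Z=1, U=3, X=2) weight 1/10080
  (W=0, V=0, Y=2, Z=2, U=3, X=2) weight 1/2520
  (W=1, V=0, Y=2, Z=0, U=2, X=1) weight 1/1050
  (W=1, V=0, Y=2, Z=1, U=2, X=1) weight 1/4200
  (W=1, V=0, Y=2, Z=2, U=2, X=1) weight 1/1050
Group by U:
  weight(U=2) = 3/1400
  weight(U=3) = 1/1120
Total weight = 3/1400 + 1/1120 = 17/5600
P(U=2 | obs) = 3/1400 / 17/5600 = 12/17
P(U=3 | obs) = 1/1120 / 17/5600 = 5/17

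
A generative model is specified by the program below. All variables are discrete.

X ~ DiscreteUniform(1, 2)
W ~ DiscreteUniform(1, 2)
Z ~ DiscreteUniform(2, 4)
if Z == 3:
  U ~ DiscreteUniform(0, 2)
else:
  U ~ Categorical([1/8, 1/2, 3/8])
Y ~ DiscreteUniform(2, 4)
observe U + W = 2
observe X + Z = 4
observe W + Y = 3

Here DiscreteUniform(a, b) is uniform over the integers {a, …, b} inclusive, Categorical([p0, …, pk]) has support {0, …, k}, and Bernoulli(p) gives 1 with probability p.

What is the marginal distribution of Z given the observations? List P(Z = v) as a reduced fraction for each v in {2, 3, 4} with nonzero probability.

P(Z=2) = 3/5, P(Z=3) = 2/5

Enumerate traces; 2 have nonzero weight after conditioning:
  (X=1, W=1, Z=3, U=1, Y=2) weight 1/108
  (X=2, W=1, Z=2, U=1, Y=2) weight 1/72
Group by Z:
  weight(Z=2) = 1/72
  weight(Z=3) = 1/108
Total weight = 1/72 + 1/108 = 5/216
P(Z=2 | obs) = 1/72 / 5/216 = 3/5
P(Z=3 | obs) = 1/108 / 5/216 = 2/5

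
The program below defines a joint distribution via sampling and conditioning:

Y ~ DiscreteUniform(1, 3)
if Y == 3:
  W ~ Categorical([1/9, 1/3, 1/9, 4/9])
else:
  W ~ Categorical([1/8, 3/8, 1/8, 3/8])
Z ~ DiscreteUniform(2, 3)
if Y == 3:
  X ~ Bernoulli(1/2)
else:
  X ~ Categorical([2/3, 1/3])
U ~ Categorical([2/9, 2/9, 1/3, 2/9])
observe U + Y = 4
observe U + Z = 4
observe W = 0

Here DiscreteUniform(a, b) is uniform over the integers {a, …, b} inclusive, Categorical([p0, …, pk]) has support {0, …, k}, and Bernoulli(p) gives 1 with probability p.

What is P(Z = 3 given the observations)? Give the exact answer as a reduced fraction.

Enumerate traces; 4 have nonzero weight after conditioning:
  (Y=2, W=0, Z=2, X=0, U=2) weight 1/216
  (Y=2, W=0, Z=2, X=1, U=2) weight 1/432
  (Y=3, W=0, Z=3, X=0, U=1) weight 1/486
  (Y=3, W=0, Z=3, X=1, U=1) weight 1/486
Group by Z:
  weight(Z=2) = 1/144
  weight(Z=3) = 1/243
Total weight = 1/144 + 1/243 = 43/3888
P(Z=2 | obs) = 1/144 / 43/3888 = 27/43
P(Z=3 | obs) = 1/243 / 43/3888 = 16/43

P(Z = 3 | obs) = 16/43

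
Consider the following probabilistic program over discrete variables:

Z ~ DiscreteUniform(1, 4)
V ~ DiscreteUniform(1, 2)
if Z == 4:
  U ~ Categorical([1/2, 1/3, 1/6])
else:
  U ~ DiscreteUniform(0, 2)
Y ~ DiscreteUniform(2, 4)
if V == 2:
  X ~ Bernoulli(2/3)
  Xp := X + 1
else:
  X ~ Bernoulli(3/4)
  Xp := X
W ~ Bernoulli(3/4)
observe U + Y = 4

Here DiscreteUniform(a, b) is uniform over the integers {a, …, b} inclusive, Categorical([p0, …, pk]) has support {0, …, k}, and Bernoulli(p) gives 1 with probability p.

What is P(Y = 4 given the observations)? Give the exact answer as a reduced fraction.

P(Y = 4 | obs) = 3/8

Enumerate traces; 96 have nonzero weight after conditioning:
  (Z=1, V=1, U=0, Y=4, X=0, W=0) weight 1/1152
  (Z=1, V=1, U=0, Y=4, X=0, W=1) weight 1/384
  (Z=1, V=1, U=0, Y=4, X=1, W=0) weight 1/384
  (Z=1, V=1, U=0, Y=4, X=1, W=1) weight 1/128
  (Z=1, V=1, U=1, Y=3, X=0, W=0) weight 1/1152
  (Z=1, V=1, U=1, Y=3, X=0, W=1) weight 1/384
  (Z=1, V=1, U=1, Y=3, X=1, W=0) weight 1/384
  (Z=1, V=1, U=1, Y=3, X=1, W=1) weight 1/128
  (Z=1, V=1, U=2, Y=2, X=0, W=0) weight 1/1152
  … 87 more
Group by Y:
  weight(Y=2) = 7/72
  weight(Y=3) = 1/9
  weight(Y=4) = 1/8
Total weight = 7/72 + 1/9 + 1/8 = 1/3
P(Y=2 | obs) = 7/72 / 1/3 = 7/24
P(Y=3 | obs) = 1/9 / 1/3 = 1/3
P(Y=4 | obs) = 1/8 / 1/3 = 3/8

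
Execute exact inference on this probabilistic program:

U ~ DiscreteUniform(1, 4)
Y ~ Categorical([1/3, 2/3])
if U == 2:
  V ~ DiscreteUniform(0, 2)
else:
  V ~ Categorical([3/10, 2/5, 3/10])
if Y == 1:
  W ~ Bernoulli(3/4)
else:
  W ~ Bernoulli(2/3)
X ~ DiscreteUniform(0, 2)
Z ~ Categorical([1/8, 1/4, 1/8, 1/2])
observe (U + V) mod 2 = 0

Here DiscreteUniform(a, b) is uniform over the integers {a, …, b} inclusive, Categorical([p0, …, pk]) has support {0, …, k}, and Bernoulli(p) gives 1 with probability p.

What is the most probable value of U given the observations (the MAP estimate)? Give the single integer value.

Enumerate traces; 288 have nonzero weight after conditioning:
  (U=1, Y=0, V=1, W=0, X=0, Z=0) weight 1/2160
  (U=1, Y=0, V=1, W=0, X=0, Z=1) weight 1/1080
  (U=1, Y=0, V=1, W=0, X=0, Z=2) weight 1/2160
  (U=1, Y=0, V=1, W=0, X=0, Z=3) weight 1/540
  (U=1, Y=0, V=1, W=0, X=1, Z=0) weight 1/2160
  (U=1, Y=0, V=1, W=0, X=1, Z=1) weight 1/1080
  (U=1, Y=0, V=1, W=0, X=1, Z=2) weight 1/2160
  (U=1, Y=0, V=1, W=0, X=1, Z=3) weight 1/540
  (U=2, Y=0, V=0, W=0, X=0, Z=0) weight 1/2592
  (U=3, Y=0, V=1, W=0, X=0, Z=0) weight 1/2160
  … 278 more
Group by U:
  weight(U=1) = 1/10
  weight(U=2) = 1/6
  weight(U=3) = 1/10
  weight(U=4) = 3/20
Total weight = 1/10 + 1/6 + 1/10 + 3/20 = 31/60
P(U=1 | obs) = 1/10 / 31/60 = 6/31
P(U=2 | obs) = 1/6 / 31/60 = 10/31
P(U=3 | obs) = 1/10 / 31/60 = 6/31
P(U=4 | obs) = 3/20 / 31/60 = 9/31
argmax = 2

argmax_v P(U = v | obs) = 2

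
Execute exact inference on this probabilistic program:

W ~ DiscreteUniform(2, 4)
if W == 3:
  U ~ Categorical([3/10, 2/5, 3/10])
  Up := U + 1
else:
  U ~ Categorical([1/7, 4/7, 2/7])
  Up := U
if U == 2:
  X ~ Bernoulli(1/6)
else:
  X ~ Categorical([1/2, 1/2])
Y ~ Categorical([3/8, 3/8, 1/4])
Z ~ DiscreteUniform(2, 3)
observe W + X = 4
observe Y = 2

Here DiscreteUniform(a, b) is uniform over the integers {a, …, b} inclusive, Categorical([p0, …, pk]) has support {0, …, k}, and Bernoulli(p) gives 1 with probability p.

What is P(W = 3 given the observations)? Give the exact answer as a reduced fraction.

Enumerate traces; 12 have nonzero weight after conditioning:
  (W=3, U=0, X=1, Y=2, Z=2) weight 1/160
  (W=3, U=0, X=1, Y=2, Z=3) weight 1/160
  (W=3, U=1, X=1, Y=2, Z=2) weight 1/120
  (W=3, U=1, X=1, Y=2, Z=3) weight 1/120
  (W=3, U=2, X=1, Y=2, Z=2) weight 1/480
  (W=3, U=2, X=1, Y=2, Z=3) weight 1/480
  (W=4, U=0, X=0, Y=2, Z=2) weight 1/336
  (W=4, U=0, X=0, Y=2, Z=3) weight 1/336
  … 4 more
Group by W:
  weight(W=3) = 1/30
  weight(W=4) = 25/504
Total weight = 1/30 + 25/504 = 209/2520
P(W=3 | obs) = 1/30 / 209/2520 = 84/209
P(W=4 | obs) = 25/504 / 209/2520 = 125/209

P(W = 3 | obs) = 84/209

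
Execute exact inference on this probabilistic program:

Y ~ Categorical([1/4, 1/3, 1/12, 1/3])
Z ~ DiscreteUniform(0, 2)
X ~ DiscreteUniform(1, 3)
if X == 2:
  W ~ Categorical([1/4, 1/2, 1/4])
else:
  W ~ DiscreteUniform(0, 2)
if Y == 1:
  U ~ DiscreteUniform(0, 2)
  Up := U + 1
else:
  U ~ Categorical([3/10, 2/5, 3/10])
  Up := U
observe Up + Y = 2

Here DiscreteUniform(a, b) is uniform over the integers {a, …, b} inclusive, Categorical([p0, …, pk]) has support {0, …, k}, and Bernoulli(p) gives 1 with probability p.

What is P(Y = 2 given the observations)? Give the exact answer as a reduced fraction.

P(Y = 2 | obs) = 9/76

Enumerate traces; 81 have nonzero weight after conditioning:
  (Y=0, Z=0, X=1, W=0, U=2) weight 1/360
  (Y=0, Z=0, X=1, W=1, U=2) weight 1/360
  (Y=0, Z=0, X=1, W=2, U=2) weight 1/360
  (Y=0, Z=0, X=2, W=0, U=2) weight 1/480
  (Y=0, Z=0, X=2, W=1, U=2) weight 1/240
  (Y=0, Z=0, X=2, W=2, U=2) weight 1/480
  (Y=0, Z=0, X=3, W=0, U=2) weight 1/360
  (Y=0, Z=0, X=3, W=1, U=2) weight 1/360
  (Y=1, Z=0, X=1, W=0, U=0) weight 1/243
  (Y=2, Z=0, X=1, W=0, U=0) weight 1/1080
  … 71 more
Group by Y:
  weight(Y=0) = 3/40
  weight(Y=1) = 1/9
  weight(Y=2) = 1/40
Total weight = 3/40 + 1/9 + 1/40 = 19/90
P(Y=0 | obs) = 3/40 / 19/90 = 27/76
P(Y=1 | obs) = 1/9 / 19/90 = 10/19
P(Y=2 | obs) = 1/40 / 19/90 = 9/76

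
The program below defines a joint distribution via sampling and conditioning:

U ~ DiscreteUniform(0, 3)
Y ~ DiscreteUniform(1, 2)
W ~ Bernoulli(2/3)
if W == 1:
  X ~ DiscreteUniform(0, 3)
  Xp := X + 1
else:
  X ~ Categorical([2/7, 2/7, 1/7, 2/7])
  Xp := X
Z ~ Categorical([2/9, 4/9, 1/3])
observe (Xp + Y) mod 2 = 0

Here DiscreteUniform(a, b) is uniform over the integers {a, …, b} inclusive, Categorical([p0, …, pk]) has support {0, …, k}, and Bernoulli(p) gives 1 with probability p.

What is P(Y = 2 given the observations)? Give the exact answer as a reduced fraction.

P(Y = 2 | obs) = 10/21

Enumerate traces; 96 have nonzero weight after conditioning:
  (U=0, Y=1, W=0, X=1, Z=0) weight 1/378
  (U=0, Y=1, W=0, X=1, Z=1) weight 1/189
  (U=0, Y=1, W=0, X=1, Z=2) weight 1/252
  (U=0, Y=1, W=0, X=3, Z=0) weight 1/378
  (U=0, Y=1, W=0, X=3, Z=1) weight 1/189
  (U=0, Y=1, W=0, X=3, Z=2) weight 1/252
  (U=0, Y=1, W=1, X=0, Z=0) weight 1/216
  (U=0, Y=1, W=1, X=0, Z=1) weight 1/108
  (U=0, Y=2, W=0, X=0, Z=0) weight 1/378
  … 87 more
Group by Y:
  weight(Y=1) = 11/42
  weight(Y=2) = 5/21
Total weight = 11/42 + 5/21 = 1/2
P(Y=1 | obs) = 11/42 / 1/2 = 11/21
P(Y=2 | obs) = 5/21 / 1/2 = 10/21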